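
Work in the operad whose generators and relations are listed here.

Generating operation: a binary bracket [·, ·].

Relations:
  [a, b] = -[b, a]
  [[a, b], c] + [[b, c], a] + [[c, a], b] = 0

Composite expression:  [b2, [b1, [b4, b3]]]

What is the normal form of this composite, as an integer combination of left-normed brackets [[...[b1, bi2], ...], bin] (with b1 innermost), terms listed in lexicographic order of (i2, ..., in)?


[[[b1, b3], b4], b2] - [[[b1, b4], b3], b2]

Skip Jacobi rewriting: expand, keep b1-initial words, read off terms.
Composite bracket: [b2, [b1, [b4, b3]]]
Each bracket splits as ab - ba, giving 8 signed words (2^3 = 8).
Coefficients come from the b1-initial words:
  word b1b3b4b2 has sign +1, contributing +[[[b1, b3], b4], b2]
  word b1b4b3b2 has sign -1, contributing -[[[b1, b4], b3], b2]


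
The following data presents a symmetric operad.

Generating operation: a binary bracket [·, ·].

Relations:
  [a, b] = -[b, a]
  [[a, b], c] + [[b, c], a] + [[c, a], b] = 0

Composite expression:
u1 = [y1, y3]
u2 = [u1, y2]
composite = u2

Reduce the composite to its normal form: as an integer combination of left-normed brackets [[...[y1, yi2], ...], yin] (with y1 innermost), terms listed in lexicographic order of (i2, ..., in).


[[y1, y3], y2]

Skip Jacobi rewriting: expand, keep y1-initial words, read off terms.
Composite bracket: [[y1, y3], y2]
The bracket unfolds into 4 signed words via [a, b] = ab - ba (2^2 = 4).
Only words starting with y1 matter:
  from y1y3y2, sign +1: term +[[y1, y3], y2]


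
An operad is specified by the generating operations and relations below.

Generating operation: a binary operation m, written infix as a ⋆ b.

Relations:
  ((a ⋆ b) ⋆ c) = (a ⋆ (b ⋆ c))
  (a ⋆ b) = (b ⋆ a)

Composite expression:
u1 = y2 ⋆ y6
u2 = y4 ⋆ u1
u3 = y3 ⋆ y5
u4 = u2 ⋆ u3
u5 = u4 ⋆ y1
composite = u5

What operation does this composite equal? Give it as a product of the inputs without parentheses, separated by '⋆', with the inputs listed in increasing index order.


y1 ⋆ y2 ⋆ y3 ⋆ y4 ⋆ y5 ⋆ y6

Key point: m commutes, so take the y-inputs in any fixed order.
(y2 ⋆ y6) reduces to y2 ⋆ y6
(y4 ⋆ (y2 ⋆ y6)) reduces to y4 ⋆ y2 ⋆ y6
(y3 ⋆ y5) reduces to y3 ⋆ y5
((y4 ⋆ (y2 ⋆ y6)) ⋆ (y3 ⋆ y5)) reduces to y4 ⋆ y2 ⋆ y6 ⋆ y3 ⋆ y5
(((y4 ⋆ (y2 ⋆ y6)) ⋆ (y3 ⋆ y5)) ⋆ y1) reduces to y4 ⋆ y2 ⋆ y6 ⋆ y3 ⋆ y5 ⋆ y1
the factors in increasing index order: y1 ⋆ y2 ⋆ y3 ⋆ y4 ⋆ y5 ⋆ y6


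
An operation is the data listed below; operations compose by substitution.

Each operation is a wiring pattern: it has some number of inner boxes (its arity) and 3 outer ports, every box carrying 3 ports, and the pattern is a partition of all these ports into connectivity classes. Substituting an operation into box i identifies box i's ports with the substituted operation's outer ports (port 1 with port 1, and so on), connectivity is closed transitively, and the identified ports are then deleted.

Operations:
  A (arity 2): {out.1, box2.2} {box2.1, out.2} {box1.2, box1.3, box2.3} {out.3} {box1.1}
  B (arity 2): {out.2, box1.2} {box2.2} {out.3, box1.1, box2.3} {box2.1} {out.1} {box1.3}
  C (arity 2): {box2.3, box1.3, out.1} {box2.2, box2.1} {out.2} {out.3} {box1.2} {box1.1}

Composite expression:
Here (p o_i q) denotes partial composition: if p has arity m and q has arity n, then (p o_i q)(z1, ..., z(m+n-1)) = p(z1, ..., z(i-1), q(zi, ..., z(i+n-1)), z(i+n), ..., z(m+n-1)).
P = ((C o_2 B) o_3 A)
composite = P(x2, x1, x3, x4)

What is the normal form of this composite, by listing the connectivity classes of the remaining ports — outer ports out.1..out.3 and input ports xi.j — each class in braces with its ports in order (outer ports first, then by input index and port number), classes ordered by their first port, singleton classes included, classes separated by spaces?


{out.1, x1.1, x2.3} {out.2} {out.3} {x1.2} {x1.3} {x2.1} {x2.2} {x3.1} {x3.2, x3.3, x4.3} {x4.1} {x4.2}

After gluing at C, chains via deleted ports link the x-ports.
stage A: inputs (x3, x4), connectivity {out.1, x4.2} {out.2, x4.1} {out.3} {x3.1} {x3.2, x3.3, x4.3}, out.j its boundary
stage B: inputs (x1, x3, x4), connectivity {out.1} {out.2, x1.2} {out.3, x1.1} {x1.3} {x3.1} {x3.2, x3.3, x4.3} {x4.1} {x4.2}, out.j its boundary
stage C: inputs (x2, x1, x3, x4), connectivity {out.1, x1.1, x2.3} {out.2} {out.3} {x1.2} {x1.3} {x2.1} {x2.2} {x3.1} {x3.2, x3.3, x4.3} {x4.1} {x4.2}, out.j its boundary


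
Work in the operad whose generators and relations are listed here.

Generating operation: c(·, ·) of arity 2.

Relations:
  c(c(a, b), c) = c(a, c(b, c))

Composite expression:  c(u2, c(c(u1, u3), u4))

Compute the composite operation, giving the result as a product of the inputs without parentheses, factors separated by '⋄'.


u2 ⋄ u1 ⋄ u3 ⋄ u4

The c-tree's shape is irrelevant; the u-reading-order decides.
c(u1, u3) collapses to u1 ⋄ u3
c(c(u1, u3), u4) collapses to u1 ⋄ u3 ⋄ u4
c(u2, c(c(u1, u3), u4)) collapses to u2 ⋄ u1 ⋄ u3 ⋄ u4


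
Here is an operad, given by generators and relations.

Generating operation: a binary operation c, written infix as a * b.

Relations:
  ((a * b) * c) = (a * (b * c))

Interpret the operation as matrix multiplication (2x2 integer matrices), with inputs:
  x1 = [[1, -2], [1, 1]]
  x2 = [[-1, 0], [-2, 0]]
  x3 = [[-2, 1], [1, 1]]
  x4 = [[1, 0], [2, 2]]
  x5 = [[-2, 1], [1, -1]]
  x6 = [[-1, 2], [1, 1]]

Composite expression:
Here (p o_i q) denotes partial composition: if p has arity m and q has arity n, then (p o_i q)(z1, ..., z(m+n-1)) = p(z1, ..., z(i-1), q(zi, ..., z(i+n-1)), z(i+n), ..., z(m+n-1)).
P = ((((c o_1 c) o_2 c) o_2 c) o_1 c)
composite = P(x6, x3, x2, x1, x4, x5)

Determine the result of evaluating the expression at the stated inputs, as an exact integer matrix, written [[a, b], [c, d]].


[[-12, -6], [-6, -3]]

(x6 * x3) = [[4, 1], [-1, 2]]
(x2 * x1) = [[-1, 2], [-2, 4]]
((x2 * x1) * x4) = [[3, 4], [6, 8]]
((x6 * x3) * ((x2 * x1) * x4)) = [[18, 24], [9, 12]]
(((x6 * x3) * ((x2 * x1) * x4)) * x5) = [[-12, -6], [-6, -3]]


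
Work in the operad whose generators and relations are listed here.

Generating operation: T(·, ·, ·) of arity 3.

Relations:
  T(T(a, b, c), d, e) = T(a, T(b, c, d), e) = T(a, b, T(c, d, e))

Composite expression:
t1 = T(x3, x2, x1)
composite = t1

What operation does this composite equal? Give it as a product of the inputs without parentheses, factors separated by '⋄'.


x3 ⋄ x2 ⋄ x1

Associativity of T dissolves the nesting; only the x-input order survives.
T(x3, x2, x1) reduces to x3 ⋄ x2 ⋄ x1


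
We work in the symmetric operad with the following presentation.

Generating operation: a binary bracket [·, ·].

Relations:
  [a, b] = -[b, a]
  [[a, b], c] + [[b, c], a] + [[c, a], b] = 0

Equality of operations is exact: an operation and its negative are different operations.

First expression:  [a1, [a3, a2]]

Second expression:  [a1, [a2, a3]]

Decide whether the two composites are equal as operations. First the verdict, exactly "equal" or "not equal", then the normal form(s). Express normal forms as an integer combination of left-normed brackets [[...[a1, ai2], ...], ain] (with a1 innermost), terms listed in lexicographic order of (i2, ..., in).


not equal — first -[[a1, a2], a3] + [[a1, a3], a2], second [[a1, a2], a3] - [[a1, a3], a2]

In normal form, the first expression is -[[a1, a2], a3] + [[a1, a3], a2]
In normal form, the second expression is [[a1, a2], a3] - [[a1, a3], a2]
Distinct normal forms: not equal.


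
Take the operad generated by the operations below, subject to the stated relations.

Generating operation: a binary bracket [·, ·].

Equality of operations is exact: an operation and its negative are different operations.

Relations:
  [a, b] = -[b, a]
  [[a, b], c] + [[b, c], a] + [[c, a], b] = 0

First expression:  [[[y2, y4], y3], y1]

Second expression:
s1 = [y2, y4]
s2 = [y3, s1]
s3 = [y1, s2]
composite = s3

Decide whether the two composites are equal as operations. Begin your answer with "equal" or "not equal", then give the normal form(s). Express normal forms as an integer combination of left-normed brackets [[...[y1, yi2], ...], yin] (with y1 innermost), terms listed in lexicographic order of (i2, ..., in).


Normal form of the first expression: -[[[y1, y2], y4], y3] + [[[y1, y3], y2], y4] - [[[y1, y3], y4], y2] + [[[y1, y4], y2], y3]
Normal form of the second expression: -[[[y1, y2], y4], y3] + [[[y1, y3], y2], y4] - [[[y1, y3], y4], y2] + [[[y1, y4], y2], y3]
The normal forms match — equal.

equal: each reduces to -[[[y1, y2], y4], y3] + [[[y1, y3], y2], y4] - [[[y1, y3], y4], y2] + [[[y1, y4], y2], y3]


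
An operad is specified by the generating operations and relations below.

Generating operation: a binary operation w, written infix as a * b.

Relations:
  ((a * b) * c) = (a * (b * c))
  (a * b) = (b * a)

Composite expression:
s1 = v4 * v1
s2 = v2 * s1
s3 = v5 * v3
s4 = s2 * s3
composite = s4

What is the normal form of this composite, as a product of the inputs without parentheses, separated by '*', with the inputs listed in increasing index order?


v1 * v2 * v3 * v4 * v5

Reordering under w is free, so list the v-inputs canonically.
(v4 * v1) linearizes to v4 * v1
(v2 * (v4 * v1)) linearizes to v2 * v4 * v1
(v5 * v3) linearizes to v5 * v3
((v2 * (v4 * v1)) * (v5 * v3)) linearizes to v2 * v4 * v1 * v5 * v3
rearranged into index order: v1 * v2 * v3 * v4 * v5


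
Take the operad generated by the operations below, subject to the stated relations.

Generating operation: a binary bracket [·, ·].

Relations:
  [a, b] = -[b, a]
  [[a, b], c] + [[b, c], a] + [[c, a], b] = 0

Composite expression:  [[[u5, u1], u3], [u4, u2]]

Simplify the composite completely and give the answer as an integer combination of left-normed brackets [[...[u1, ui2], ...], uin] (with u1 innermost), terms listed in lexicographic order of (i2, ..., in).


[[[[u1, u5], u3], u2], u4] - [[[[u1, u5], u3], u4], u2]

Skip Jacobi rewriting: expand, keep u1-initial words, read off terms.
Composite bracket: [[[u5, u1], u3], [u4, u2]]
Each bracket splits as ab - ba, giving 16 signed words (2^4 = 16).
The u1-initial words carry the normal form:
  the word u1u5u3u2u4 carries sign +1 and contributes +[[[[u1, u5], u3], u2], u4]
  the word u1u5u3u4u2 carries sign -1 and contributes -[[[[u1, u5], u3], u4], u2]


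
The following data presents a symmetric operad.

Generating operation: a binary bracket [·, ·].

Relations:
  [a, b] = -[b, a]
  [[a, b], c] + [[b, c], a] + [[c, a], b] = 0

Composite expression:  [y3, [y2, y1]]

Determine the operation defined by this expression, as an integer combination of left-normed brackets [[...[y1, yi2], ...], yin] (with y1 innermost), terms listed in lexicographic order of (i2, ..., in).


Antisymmetry and Jacobi reduce to y1-anchored left-normed brackets.
Composite bracket: [y3, [y2, y1]]
Each bracket splits as ab - ba, giving 4 signed words (2^2 = 4).
Coefficients come from the y1-initial words:
  the word y1y2y3 carries sign +1 and contributes +[[y1, y2], y3]

[[y1, y2], y3]


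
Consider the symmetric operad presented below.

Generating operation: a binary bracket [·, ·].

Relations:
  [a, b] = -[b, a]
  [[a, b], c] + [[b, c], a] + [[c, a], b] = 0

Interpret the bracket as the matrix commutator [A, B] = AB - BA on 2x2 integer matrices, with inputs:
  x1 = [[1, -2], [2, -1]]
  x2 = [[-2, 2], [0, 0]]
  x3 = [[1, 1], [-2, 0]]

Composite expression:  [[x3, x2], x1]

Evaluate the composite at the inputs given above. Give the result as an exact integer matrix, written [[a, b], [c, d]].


[[16, -24], [-8, -16]]

[x3, x2] = [[4, 4], [4, -4]]
[[x3, x2], x1] = [[16, -24], [-8, -16]]


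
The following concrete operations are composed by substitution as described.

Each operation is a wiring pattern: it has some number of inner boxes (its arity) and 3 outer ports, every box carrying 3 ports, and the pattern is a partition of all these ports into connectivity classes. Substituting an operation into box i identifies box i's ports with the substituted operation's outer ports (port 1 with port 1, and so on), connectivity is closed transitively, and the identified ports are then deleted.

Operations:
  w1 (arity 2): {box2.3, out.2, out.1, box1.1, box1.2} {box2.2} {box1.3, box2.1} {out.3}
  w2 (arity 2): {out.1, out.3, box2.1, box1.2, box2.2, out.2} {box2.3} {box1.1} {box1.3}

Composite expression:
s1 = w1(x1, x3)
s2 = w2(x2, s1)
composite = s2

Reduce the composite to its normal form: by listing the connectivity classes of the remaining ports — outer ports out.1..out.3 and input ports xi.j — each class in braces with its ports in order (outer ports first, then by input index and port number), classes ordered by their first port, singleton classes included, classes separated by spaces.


{out.1, out.2, out.3, x1.1, x1.2, x2.2, x3.3} {x1.3, x3.1} {x2.1} {x2.3} {x3.2}

Treat the ports identified at w2 as solder joints: merge, then drop.
stage w1: inputs (x1, x3), connectivity {out.1, out.2, x1.1, x1.2, x3.3} {out.3} {x1.3, x3.1} {x3.2}, out.j its boundary
stage w2: inputs (x2, x1, x3), connectivity {out.1, out.2, out.3, x1.1, x1.2, x2.2, x3.3} {x1.3, x3.1} {x2.1} {x2.3} {x3.2}, out.j its boundary


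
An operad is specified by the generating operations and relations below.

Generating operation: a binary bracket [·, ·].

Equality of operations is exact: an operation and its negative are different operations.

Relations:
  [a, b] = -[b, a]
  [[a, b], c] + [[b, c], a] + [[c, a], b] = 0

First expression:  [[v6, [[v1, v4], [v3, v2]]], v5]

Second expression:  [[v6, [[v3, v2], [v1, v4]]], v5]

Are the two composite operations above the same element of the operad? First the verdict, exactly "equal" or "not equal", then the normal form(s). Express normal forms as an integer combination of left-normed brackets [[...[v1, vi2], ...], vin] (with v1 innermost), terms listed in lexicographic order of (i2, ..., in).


not equal; first: [[[[[v1, v4], v2], v3], v6], v5] - [[[[[v1, v4], v3], v2], v6], v5]; second: -[[[[[v1, v4], v2], v3], v6], v5] + [[[[[v1, v4], v3], v2], v6], v5]


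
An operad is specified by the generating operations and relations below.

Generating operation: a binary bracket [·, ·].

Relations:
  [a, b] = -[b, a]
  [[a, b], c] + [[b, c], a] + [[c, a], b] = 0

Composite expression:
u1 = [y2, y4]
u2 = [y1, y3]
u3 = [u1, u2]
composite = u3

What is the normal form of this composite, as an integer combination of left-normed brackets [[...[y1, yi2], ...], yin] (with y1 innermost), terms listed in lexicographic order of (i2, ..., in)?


-[[[y1, y3], y2], y4] + [[[y1, y3], y4], y2]

Skip Jacobi rewriting: expand, keep y1-initial words, read off terms.
Composite bracket: [[y2, y4], [y1, y3]]
Full expansion: 8 signed words from ab - ba (2^3 = 8).
Collect the words opening with y1:
  word y1y3y2y4 has sign -1, contributing -[[[y1, y3], y2], y4]
  word y1y3y4y2 has sign +1, contributing +[[[y1, y3], y4], y2]


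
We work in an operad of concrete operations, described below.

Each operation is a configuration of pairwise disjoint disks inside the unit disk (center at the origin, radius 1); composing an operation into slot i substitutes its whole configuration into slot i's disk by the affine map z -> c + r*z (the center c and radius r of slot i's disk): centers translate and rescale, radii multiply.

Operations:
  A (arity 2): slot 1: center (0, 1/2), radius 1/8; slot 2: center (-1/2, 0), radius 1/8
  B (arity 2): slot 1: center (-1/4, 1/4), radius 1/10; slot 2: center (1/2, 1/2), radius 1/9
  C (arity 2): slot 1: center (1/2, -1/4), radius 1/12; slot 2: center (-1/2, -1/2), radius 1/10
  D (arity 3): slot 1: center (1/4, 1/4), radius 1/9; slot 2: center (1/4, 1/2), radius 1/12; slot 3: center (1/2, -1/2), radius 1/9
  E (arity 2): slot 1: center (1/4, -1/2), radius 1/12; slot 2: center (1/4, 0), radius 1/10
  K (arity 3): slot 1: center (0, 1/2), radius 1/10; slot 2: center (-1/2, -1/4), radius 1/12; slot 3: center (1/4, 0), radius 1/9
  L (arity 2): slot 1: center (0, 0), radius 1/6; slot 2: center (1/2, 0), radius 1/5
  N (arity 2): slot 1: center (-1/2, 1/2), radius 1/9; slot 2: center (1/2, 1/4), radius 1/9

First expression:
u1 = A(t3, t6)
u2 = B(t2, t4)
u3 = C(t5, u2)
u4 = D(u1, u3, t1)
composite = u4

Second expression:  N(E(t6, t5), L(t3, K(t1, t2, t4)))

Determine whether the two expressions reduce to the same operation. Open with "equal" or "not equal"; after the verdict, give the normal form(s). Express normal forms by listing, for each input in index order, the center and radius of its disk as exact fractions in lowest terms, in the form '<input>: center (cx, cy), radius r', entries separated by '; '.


Reducing the first expression gives t1: center (1/2, -1/2), radius 1/9; t2: center (33/160, 221/480), radius 1/1200; t3: center (1/4, 11/36), radius 1/72; t4: center (17/80, 37/80), radius 1/1080; t5: center (7/24, 23/48), radius 1/144; t6: center (7/36, 1/4), radius 1/72
Reducing the second expression gives t1: center (5/9, 47/180), radius 1/450; t2: center (49/90, 11/45), radius 1/540; t3: center (1/2, 1/4), radius 1/54; t4: center (101/180, 1/4), radius 1/405; t5: center (-17/36, 1/2), radius 1/90; t6: center (-17/36, 4/9), radius 1/108
Distinct normal forms: not equal.

not equal — first t1: center (1/2, -1/2), radius 1/9; t2: center (33/160, 221/480), radius 1/1200; t3: center (1/4, 11/36), radius 1/72; t4: center (17/80, 37/80), radius 1/1080; t5: center (7/24, 23/48), radius 1/144; t6: center (7/36, 1/4), radius 1/72, second t1: center (5/9, 47/180), radius 1/450; t2: center (49/90, 11/45), radius 1/540; t3: center (1/2, 1/4), radius 1/54; t4: center (101/180, 1/4), radius 1/405; t5: center (-17/36, 1/2), radius 1/90; t6: center (-17/36, 4/9), radius 1/108


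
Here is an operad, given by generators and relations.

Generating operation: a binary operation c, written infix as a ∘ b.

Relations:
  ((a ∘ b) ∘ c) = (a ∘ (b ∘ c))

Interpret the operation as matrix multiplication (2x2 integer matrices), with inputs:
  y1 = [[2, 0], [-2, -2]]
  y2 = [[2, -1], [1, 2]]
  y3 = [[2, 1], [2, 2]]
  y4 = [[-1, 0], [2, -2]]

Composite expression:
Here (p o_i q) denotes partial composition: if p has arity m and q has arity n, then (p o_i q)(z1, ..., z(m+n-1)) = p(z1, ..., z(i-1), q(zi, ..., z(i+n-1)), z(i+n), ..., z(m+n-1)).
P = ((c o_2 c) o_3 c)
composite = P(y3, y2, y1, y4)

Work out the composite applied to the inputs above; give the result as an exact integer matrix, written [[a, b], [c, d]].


[[-10, 0], [-16, 8]]

(y1 ∘ y4) = [[-2, 0], [-2, 4]]
(y2 ∘ (y1 ∘ y4)) = [[-2, -4], [-6, 8]]
(y3 ∘ (y2 ∘ (y1 ∘ y4))) = [[-10, 0], [-16, 8]]


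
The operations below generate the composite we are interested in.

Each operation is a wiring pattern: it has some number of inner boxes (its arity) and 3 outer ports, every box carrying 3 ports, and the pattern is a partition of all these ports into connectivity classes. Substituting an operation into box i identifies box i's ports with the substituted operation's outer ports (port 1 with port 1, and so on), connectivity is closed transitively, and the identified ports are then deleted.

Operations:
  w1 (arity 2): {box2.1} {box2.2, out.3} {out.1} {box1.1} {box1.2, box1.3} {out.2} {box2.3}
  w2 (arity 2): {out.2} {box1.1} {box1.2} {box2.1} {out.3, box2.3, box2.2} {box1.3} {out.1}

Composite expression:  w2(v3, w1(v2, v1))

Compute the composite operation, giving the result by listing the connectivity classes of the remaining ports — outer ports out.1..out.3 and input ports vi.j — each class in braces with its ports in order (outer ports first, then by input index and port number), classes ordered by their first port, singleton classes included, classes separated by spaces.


{out.1} {out.2} {out.3, v1.2} {v1.1} {v1.3} {v2.1} {v2.2, v2.3} {v3.1} {v3.2} {v3.3}

Reachability decides: close wires over w2-identified ports.
after w1, the pattern on (v2, v1) reads {out.1} {out.2} {out.3, v1.2} {v1.1} {v1.3} {v2.1} {v2.2, v2.3} (out.j = its outer ports)
after w2, the pattern on (v3, v2, v1) reads {out.1} {out.2} {out.3, v1.2} {v1.1} {v1.3} {v2.1} {v2.2, v2.3} {v3.1} {v3.2} {v3.3} (out.j = its outer ports)


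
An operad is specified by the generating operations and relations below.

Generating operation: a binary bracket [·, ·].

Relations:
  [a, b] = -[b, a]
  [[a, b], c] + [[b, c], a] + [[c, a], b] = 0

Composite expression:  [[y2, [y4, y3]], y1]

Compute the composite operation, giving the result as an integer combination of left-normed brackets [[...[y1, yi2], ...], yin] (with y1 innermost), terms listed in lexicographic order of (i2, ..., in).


In the tensor algebra, words opening y1 carry the y1-anchored form.
Composite bracket: [[y2, [y4, y3]], y1]
Under [a, b] = ab - ba we get 8 signed associative words (2^3 = 8).
Collect the words opening with y1:
  word y1y2y3y4 has sign +1, contributing +[[[y1, y2], y3], y4]
  word y1y2y4y3 has sign -1, contributing -[[[y1, y2], y4], y3]
  word y1y3y4y2 has sign -1, contributing -[[[y1, y3], y4], y2]
  word y1y4y3y2 has sign +1, contributing +[[[y1, y4], y3], y2]

[[[y1, y2], y3], y4] - [[[y1, y2], y4], y3] - [[[y1, y3], y4], y2] + [[[y1, y4], y3], y2]


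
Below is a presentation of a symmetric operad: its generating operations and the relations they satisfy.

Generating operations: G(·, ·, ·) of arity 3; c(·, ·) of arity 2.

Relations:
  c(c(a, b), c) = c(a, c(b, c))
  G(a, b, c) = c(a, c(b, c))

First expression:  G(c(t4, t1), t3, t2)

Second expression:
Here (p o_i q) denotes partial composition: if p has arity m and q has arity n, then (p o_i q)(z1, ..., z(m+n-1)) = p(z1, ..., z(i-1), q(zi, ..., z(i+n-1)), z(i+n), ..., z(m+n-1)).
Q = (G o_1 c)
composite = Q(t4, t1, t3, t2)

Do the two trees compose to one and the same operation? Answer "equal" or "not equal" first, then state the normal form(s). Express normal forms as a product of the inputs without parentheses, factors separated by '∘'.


equal; the common form is t4 ∘ t1 ∘ t3 ∘ t2

Reducing the first expression gives t4 ∘ t1 ∘ t3 ∘ t2
Reducing the second expression gives t4 ∘ t1 ∘ t3 ∘ t2
Identical normal forms: equal.


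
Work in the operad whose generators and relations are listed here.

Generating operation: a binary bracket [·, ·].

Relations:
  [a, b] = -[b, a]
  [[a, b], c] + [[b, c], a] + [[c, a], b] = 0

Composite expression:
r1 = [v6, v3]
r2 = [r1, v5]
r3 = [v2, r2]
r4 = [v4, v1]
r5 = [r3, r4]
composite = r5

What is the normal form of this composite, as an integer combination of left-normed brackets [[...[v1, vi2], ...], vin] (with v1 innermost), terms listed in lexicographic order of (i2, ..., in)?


-[[[[[v1, v4], v2], v3], v6], v5] + [[[[[v1, v4], v2], v5], v3], v6] - [[[[[v1, v4], v2], v5], v6], v3] + [[[[[v1, v4], v2], v6], v3], v5] + [[[[[v1, v4], v3], v6], v5], v2] - [[[[[v1, v4], v5], v3], v6], v2] + [[[[[v1, v4], v5], v6], v3], v2] - [[[[[v1, v4], v6], v3], v5], v2]

Left-normed coefficients sit on the v1-initial expansion words.
Composite bracket: [[v2, [[v6, v3], v5]], [v4, v1]]
Under [a, b] = ab - ba we get 32 signed associative words (2^5 = 32).
Only words starting with v1 matter:
  the word v1v4v2v3v6v5 carries sign -1 and contributes -[[[[[v1, v4], v2], v3], v6], v5]
  the word v1v4v2v5v3v6 carries sign +1 and contributes +[[[[[v1, v4], v2], v5], v3], v6]
  the word v1v4v2v5v6v3 carries sign -1 and contributes -[[[[[v1, v4], v2], v5], v6], v3]
  the word v1v4v2v6v3v5 carries sign +1 and contributes +[[[[[v1, v4], v2], v6], v3], v5]
  the word v1v4v3v6v5v2 carries sign +1 and contributes +[[[[[v1, v4], v3], v6], v5], v2]
  the word v1v4v5v3v6v2 carries sign -1 and contributes -[[[[[v1, v4], v5], v3], v6], v2]
  the word v1v4v5v6v3v2 carries sign +1 and contributes +[[[[[v1, v4], v5], v6], v3], v2]
  the word v1v4v6v3v5v2 carries sign -1 and contributes -[[[[[v1, v4], v6], v3], v5], v2]


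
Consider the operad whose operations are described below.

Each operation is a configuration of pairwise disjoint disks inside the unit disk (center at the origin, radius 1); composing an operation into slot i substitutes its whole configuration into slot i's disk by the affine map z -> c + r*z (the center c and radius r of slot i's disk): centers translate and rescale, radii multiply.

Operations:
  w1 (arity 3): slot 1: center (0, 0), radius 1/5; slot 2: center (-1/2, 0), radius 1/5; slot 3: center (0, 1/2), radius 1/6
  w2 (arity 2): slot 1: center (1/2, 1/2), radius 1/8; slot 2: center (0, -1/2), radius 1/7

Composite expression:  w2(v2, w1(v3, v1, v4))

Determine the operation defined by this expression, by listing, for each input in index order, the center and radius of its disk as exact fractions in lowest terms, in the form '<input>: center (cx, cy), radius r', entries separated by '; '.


v1: center (-1/14, -1/2), radius 1/35; v2: center (1/2, 1/2), radius 1/8; v3: center (0, -1/2), radius 1/35; v4: center (0, -3/7), radius 1/42

Nesting under w2 composes maps z -> c + r*z down each v-path.
tracing v2 down its 1-map path: center (1/2, 1/2), radius 1/8
tracing v3 down its 2-map path: center (0, -1/2), radius 1/35
tracing v1 down its 2-map path: center (-1/14, -1/2), radius 1/35
tracing v4 down its 2-map path: center (0, -3/7), radius 1/42


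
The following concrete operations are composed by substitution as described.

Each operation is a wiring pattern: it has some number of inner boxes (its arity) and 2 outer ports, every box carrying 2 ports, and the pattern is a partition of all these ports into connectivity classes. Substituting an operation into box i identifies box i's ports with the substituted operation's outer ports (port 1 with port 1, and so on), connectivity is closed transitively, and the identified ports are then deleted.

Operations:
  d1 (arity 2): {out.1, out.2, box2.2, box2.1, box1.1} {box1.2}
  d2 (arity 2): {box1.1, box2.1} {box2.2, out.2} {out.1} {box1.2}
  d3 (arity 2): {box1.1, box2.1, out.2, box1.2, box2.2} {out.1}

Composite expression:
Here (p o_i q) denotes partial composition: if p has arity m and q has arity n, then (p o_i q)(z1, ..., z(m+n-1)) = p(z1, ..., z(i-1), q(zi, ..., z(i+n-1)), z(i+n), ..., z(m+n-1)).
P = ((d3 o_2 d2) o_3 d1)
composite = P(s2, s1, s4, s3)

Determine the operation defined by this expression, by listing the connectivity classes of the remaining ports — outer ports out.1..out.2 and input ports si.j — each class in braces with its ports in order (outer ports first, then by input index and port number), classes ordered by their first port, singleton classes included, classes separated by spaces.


Reachability decides: close wires over d3-identified ports.
d1 over (s4, s3) gives {out.1, out.2, s3.1, s3.2, s4.1} {s4.2}, out.j being that stage's outer ports
d2 over (s1, s4, s3) gives {out.1} {out.2, s1.1, s3.1, s3.2, s4.1} {s1.2} {s4.2}, out.j being that stage's outer ports
d3 over (s2, s1, s4, s3) gives {out.1} {out.2, s1.1, s2.1, s2.2, s3.1, s3.2, s4.1} {s1.2} {s4.2}, out.j being that stage's outer ports

{out.1} {out.2, s1.1, s2.1, s2.2, s3.1, s3.2, s4.1} {s1.2} {s4.2}


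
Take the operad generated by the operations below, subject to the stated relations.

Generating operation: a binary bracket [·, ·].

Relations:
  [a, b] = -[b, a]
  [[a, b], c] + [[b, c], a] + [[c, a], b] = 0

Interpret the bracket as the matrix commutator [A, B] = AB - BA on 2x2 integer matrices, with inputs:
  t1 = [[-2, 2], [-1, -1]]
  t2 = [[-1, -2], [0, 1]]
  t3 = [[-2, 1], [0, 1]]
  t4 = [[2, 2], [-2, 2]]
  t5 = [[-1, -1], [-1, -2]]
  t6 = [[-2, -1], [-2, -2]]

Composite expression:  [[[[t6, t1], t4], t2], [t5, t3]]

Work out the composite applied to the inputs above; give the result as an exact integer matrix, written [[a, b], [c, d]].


[t6, t1] = [[5, -1], [2, -5]]
[[t6, t1], t4] = [[-2, 20], [20, 2]]
[[[t6, t1], t4], t2] = [[40, 48], [-40, -40]]
[t5, t3] = [[1, -2], [3, -1]]
[[[[t6, t1], t4], t2], [t5, t3]] = [[64, -256], [-320, -64]]

[[64, -256], [-320, -64]]


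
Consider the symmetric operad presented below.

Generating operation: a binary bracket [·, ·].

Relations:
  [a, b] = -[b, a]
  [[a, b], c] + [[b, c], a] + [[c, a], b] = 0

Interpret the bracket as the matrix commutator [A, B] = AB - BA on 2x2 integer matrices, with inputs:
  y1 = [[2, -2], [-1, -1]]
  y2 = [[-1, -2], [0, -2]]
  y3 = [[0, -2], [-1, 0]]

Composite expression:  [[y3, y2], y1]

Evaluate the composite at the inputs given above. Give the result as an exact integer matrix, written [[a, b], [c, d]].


[[-4, 2], [-7, 4]]

[y3, y2] = [[-2, 2], [-1, 2]]
[[y3, y2], y1] = [[-4, 2], [-7, 4]]


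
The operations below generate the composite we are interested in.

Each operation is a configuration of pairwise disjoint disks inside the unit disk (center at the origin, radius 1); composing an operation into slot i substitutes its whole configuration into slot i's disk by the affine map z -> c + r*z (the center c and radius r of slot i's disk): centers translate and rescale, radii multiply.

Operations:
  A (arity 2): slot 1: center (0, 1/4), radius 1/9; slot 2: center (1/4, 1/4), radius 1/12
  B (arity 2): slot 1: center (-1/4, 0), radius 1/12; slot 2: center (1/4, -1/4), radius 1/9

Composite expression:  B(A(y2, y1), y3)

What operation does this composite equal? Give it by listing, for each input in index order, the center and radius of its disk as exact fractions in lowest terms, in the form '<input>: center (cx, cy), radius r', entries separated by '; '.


y1: center (-11/48, 1/48), radius 1/144; y2: center (-1/4, 1/48), radius 1/108; y3: center (1/4, -1/4), radius 1/9

Only the slot chain above each y matters under B; compose those maps.
input y2: composing its 2 substitution steps yields center (-1/4, 1/48), radius 1/108
input y1: composing its 2 substitution steps yields center (-11/48, 1/48), radius 1/144
input y3: composing its 1 substitution step yields center (1/4, -1/4), radius 1/9


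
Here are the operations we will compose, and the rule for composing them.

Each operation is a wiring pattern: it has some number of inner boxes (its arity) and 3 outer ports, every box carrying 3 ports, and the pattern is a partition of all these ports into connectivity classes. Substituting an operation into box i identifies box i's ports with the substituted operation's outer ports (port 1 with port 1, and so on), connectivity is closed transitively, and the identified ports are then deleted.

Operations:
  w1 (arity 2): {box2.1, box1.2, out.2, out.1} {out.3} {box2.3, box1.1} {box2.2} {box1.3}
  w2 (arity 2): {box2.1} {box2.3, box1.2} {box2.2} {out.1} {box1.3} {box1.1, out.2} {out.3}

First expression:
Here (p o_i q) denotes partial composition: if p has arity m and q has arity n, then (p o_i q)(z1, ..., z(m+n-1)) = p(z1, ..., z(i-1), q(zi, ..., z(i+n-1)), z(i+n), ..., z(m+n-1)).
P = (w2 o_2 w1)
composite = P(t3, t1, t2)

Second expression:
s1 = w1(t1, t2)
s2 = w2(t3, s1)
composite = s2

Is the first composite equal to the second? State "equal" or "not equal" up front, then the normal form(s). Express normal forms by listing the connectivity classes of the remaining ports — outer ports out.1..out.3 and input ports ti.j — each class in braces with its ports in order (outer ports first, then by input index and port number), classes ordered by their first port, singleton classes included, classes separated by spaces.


The first composite normalizes to {out.1} {out.2, t3.1} {out.3} {t1.1, t2.3} {t1.2, t2.1} {t1.3} {t2.2} {t3.2} {t3.3}
The second composite normalizes to {out.1} {out.2, t3.1} {out.3} {t1.1, t2.3} {t1.2, t2.1} {t1.3} {t2.2} {t3.2} {t3.3}
The forms coincide; equal.

equal: each reduces to {out.1} {out.2, t3.1} {out.3} {t1.1, t2.3} {t1.2, t2.1} {t1.3} {t2.2} {t3.2} {t3.3}


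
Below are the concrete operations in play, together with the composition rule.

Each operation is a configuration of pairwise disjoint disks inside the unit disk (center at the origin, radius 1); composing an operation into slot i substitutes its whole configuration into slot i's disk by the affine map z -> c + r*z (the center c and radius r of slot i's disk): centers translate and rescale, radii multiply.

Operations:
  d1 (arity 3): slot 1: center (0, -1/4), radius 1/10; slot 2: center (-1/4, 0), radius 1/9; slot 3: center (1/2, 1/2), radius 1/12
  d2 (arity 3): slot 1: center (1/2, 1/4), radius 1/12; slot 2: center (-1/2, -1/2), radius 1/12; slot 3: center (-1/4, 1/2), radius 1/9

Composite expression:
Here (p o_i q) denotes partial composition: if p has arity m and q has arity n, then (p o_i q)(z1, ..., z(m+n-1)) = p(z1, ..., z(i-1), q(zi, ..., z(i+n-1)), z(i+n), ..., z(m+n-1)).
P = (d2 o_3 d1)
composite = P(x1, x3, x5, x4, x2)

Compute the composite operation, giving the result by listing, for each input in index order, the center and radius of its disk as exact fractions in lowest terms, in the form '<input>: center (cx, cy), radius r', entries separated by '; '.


Below d2, radii multiply path by path; the x-disk centers shift.
for x1, the 1-step affine chain lands on center (1/2, 1/4), radius 1/12
for x3, the 1-step affine chain lands on center (-1/2, -1/2), radius 1/12
for x5, the 2-step affine chain lands on center (-1/4, 17/36), radius 1/90
for x4, the 2-step affine chain lands on center (-5/18, 1/2), radius 1/81
for x2, the 2-step affine chain lands on center (-7/36, 5/9), radius 1/108

x1: center (1/2, 1/4), radius 1/12; x2: center (-7/36, 5/9), radius 1/108; x3: center (-1/2, -1/2), radius 1/12; x4: center (-5/18, 1/2), radius 1/81; x5: center (-1/4, 17/36), radius 1/90


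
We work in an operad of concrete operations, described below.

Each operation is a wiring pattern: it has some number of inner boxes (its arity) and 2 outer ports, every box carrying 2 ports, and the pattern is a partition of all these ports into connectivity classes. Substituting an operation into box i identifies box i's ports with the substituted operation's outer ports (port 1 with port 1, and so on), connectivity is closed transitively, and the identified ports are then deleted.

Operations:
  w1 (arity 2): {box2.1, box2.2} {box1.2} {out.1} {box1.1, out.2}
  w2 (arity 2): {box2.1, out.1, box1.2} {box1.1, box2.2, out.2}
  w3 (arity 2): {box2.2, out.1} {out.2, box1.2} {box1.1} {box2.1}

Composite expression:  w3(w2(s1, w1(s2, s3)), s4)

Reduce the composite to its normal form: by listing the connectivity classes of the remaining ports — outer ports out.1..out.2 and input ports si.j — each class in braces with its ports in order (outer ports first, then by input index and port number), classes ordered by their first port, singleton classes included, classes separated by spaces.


{out.1, s4.2} {out.2, s1.1, s2.1} {s1.2} {s2.2} {s3.1, s3.2} {s4.1}

Two ports join when wires chain via w3-identified ports.
the subtree at w1 composes to {out.1} {out.2, s2.1} {s2.2} {s3.1, s3.2} on (s2, s3); out.j = own outer ports
the subtree at w2 composes to {out.1, s1.2} {out.2, s1.1, s2.1} {s2.2} {s3.1, s3.2} on (s1, s2, s3); out.j = own outer ports
the subtree at w3 composes to {out.1, s4.2} {out.2, s1.1, s2.1} {s1.2} {s2.2} {s3.1, s3.2} {s4.1} on (s1, s2, s3, s4); out.j = own outer ports


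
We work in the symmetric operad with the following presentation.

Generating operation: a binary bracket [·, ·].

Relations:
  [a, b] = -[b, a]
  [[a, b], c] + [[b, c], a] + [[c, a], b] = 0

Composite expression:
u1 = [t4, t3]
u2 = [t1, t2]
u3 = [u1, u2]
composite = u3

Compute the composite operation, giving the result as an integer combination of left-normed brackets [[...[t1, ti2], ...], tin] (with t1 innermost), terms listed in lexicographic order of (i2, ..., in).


[[[t1, t2], t3], t4] - [[[t1, t2], t4], t3]

Expand each bracket as ab - ba; the t1-initial words give the coefficients.
Composite bracket: [[t4, t3], [t1, t2]]
Applying ab - ba throughout gives 8 signed words (2^3 = 8).
The t1-initial words carry the normal form:
  the word t1t2t3t4 carries sign +1 and contributes +[[[t1, t2], t3], t4]
  the word t1t2t4t3 carries sign -1 and contributes -[[[t1, t2], t4], t3]


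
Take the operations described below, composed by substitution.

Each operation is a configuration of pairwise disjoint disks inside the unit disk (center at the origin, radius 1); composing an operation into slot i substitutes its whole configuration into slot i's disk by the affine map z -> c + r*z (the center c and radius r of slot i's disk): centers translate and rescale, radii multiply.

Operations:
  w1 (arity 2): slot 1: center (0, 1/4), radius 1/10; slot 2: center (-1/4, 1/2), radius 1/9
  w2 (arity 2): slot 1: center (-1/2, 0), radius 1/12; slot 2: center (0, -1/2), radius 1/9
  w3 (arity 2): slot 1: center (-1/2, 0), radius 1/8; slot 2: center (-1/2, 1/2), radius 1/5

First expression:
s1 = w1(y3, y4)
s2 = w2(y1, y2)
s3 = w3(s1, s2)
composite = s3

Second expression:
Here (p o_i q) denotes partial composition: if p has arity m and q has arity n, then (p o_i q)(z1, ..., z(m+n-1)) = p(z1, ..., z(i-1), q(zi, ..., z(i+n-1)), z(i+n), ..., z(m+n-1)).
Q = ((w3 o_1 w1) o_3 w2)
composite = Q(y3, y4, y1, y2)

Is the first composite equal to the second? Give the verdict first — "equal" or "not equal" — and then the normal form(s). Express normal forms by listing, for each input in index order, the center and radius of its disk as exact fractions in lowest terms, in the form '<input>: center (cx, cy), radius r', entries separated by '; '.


equal: each reduces to y1: center (-3/5, 1/2), radius 1/60; y2: center (-1/2, 2/5), radius 1/45; y3: center (-1/2, 1/32), radius 1/80; y4: center (-17/32, 1/16), radius 1/72

The first expression reduces to y1: center (-3/5, 1/2), radius 1/60; y2: center (-1/2, 2/5), radius 1/45; y3: center (-1/2, 1/32), radius 1/80; y4: center (-17/32, 1/16), radius 1/72
The second expression reduces to y1: center (-3/5, 1/2), radius 1/60; y2: center (-1/2, 2/5), radius 1/45; y3: center (-1/2, 1/32), radius 1/80; y4: center (-17/32, 1/16), radius 1/72
The forms coincide; equal.


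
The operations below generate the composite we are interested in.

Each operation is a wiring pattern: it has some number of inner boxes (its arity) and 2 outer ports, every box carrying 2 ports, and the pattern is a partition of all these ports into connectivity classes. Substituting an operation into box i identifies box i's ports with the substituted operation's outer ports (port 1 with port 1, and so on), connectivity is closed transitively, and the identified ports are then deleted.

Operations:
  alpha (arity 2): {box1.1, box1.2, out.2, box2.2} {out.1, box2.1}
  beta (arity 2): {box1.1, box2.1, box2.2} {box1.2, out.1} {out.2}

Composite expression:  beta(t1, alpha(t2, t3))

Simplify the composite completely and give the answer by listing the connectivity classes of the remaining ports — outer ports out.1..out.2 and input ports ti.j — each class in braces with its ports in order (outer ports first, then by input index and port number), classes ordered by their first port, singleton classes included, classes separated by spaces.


{out.1, t1.2} {out.2} {t1.1, t2.1, t2.2, t3.1, t3.2}

Treat the ports identified at beta as solder joints: merge, then drop.
through alpha, on inputs (t2, t3): {out.1, t3.1} {out.2, t2.1, t2.2, t3.2} (out.j = stage outer ports)
through beta, on inputs (t1, t2, t3): {out.1, t1.2} {out.2} {t1.1, t2.1, t2.2, t3.1, t3.2} (out.j = stage outer ports)


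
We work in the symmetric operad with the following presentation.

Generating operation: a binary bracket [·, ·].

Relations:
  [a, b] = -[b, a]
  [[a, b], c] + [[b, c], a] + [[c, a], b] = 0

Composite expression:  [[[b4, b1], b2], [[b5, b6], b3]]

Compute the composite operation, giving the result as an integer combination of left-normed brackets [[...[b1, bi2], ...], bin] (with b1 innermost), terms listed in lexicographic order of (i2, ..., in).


Antisymmetry and Jacobi reduce to b1-anchored left-normed brackets.
Composite bracket: [[[b4, b1], b2], [[b5, b6], b3]]
The bracket unfolds into 32 signed words via [a, b] = ab - ba (2^5 = 32).
Only words starting with b1 matter:
  the word b1b4b2b3b5b6 carries sign +1 and contributes +[[[[[b1, b4], b2], b3], b5], b6]
  the word b1b4b2b3b6b5 carries sign -1 and contributes -[[[[[b1, b4], b2], b3], b6], b5]
  the word b1b4b2b5b6b3 carries sign -1 and contributes -[[[[[b1, b4], b2], b5], b6], b3]
  the word b1b4b2b6b5b3 carries sign +1 and contributes +[[[[[b1, b4], b2], b6], b5], b3]

[[[[[b1, b4], b2], b3], b5], b6] - [[[[[b1, b4], b2], b3], b6], b5] - [[[[[b1, b4], b2], b5], b6], b3] + [[[[[b1, b4], b2], b6], b5], b3]
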